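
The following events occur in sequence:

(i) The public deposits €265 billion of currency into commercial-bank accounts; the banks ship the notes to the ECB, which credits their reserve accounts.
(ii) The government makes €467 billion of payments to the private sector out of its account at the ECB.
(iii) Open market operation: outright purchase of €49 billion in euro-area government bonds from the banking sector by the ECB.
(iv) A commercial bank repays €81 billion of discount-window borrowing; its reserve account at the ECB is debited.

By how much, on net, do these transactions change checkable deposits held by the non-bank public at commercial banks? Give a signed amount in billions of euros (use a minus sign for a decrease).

+€732 billion

ECB balance sheet:
  Assets:      Securities +€49B, Loans to banks −€81B
  Liabilities: Bank reserves +€700B, Currency in circulation −€265B, Government deposits −€467B
Commercial banking system:
  Assets:      Reserves at CB +€700B, Securities −€49B
  Liabilities: Checkable deposits +€732B, Borrowings from CB −€81B
So the change in checkable deposits held by the non-bank public at commercial banks is +€732 billion.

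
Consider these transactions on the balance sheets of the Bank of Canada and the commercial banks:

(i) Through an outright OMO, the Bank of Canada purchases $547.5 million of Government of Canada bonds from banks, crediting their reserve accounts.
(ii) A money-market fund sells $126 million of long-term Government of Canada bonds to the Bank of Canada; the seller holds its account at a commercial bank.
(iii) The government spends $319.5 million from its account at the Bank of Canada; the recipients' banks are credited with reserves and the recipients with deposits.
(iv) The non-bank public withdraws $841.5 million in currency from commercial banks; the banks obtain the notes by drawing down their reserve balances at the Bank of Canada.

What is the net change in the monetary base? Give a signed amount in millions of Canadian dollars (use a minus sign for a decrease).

OMO purchase (from banks) $547.5 million: Bank of Canada balance sheet expands → +$547.5M.
Asset purchase (from non-banks) $126 million: Bank of Canada balance sheet expands → +$126M.
Government spending $319.5 million: a non-base liability converts back to reserves → +$319.5M.
Currency withdrawal $841.5 million: just a shift between currency and reserves — both are base money → 0.
Net: 547.5 + 126 + 319.5 + 0 = +$993 million.

+$993 million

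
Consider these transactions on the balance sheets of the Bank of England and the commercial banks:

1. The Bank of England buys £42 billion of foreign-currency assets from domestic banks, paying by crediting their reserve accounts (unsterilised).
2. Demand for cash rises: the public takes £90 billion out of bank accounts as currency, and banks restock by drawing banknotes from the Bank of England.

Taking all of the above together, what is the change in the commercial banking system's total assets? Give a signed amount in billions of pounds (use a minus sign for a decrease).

-£90 billion

Bank of England balance sheet:
  Assets:      Foreign assets +£42B
  Liabilities: Bank reserves −£48B, Currency in circulation +£90B
Commercial banking system:
  Assets:      Reserves at CB −£48B, Foreign assets −£42B
  Liabilities: Checkable deposits −£90B
Change in total bank assets = -£90 billion.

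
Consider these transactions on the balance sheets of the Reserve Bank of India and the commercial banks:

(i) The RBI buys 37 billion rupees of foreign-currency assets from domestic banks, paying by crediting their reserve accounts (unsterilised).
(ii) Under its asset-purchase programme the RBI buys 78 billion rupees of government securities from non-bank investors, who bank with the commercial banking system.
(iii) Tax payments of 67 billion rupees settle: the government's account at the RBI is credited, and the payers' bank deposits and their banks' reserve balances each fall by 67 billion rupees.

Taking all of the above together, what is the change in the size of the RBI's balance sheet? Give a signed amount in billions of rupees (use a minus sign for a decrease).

RBI balance sheet:
  Assets:      Securities +78B, Foreign assets +37B
  Liabilities: Bank reserves +48B, Government deposits +67B
Change in total RBI assets = +115 billion.

+115 billion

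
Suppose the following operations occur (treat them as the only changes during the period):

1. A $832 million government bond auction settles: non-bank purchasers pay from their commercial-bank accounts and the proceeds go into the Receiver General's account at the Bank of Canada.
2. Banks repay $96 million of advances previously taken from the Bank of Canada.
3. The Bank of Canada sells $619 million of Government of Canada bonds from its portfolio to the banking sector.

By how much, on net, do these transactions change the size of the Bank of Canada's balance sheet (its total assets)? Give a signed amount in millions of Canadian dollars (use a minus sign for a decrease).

-$715 million

Bank of Canada balance sheet:
  Assets:      Securities −$619M, Loans to banks −$96M
  Liabilities: Bank reserves −$1547M, Government deposits +$832M
Commercial banking system:
  Assets:      Reserves at CB −$1547M, Securities +$619M
  Liabilities: Checkable deposits −$832M, Borrowings from CB −$96M
Change in total Bank of Canada assets = -$715 million.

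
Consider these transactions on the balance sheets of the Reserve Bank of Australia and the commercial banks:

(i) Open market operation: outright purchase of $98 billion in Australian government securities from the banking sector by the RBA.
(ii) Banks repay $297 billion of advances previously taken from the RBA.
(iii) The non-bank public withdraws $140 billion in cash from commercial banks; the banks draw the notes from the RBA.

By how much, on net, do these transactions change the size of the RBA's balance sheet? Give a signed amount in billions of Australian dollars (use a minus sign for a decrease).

OMO purchase (from banks) $98 billion: an RBA asset is acquired → +$98B.
Discount-window repayment $297 billion: an RBA asset is shed → −$297B.
Currency withdrawal $140 billion: only the composition of liabilities changes → 0.
Net: 98 − 297 + 0 = -$199 billion.

-$199 billion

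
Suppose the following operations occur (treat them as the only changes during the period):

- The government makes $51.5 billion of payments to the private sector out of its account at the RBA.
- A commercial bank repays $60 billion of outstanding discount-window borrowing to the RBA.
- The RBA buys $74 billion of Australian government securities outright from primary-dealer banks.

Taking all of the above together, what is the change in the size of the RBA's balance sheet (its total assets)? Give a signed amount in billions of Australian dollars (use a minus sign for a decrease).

RBA balance sheet:
  Assets:      Securities +$74B, Loans to banks −$60B
  Liabilities: Bank reserves +$65.5B, Government deposits −$51.5B
Commercial banking system:
  Assets:      Reserves at CB +$65.5B, Securities −$74B
  Liabilities: Checkable deposits +$51.5B, Borrowings from CB −$60B
Change in total RBA assets = +$14 billion.

+$14 billion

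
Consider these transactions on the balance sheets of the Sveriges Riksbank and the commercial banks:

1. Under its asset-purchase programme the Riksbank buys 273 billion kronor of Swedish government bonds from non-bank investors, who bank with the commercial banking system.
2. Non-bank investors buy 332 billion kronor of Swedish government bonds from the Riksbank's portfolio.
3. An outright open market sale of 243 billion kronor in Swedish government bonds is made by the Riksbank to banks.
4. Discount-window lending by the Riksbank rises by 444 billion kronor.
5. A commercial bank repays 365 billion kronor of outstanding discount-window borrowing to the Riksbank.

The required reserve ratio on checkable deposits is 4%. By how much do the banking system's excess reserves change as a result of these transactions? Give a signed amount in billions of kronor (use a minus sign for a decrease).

Asset purchase (from non-banks) 273 billion kronor: reserves +273B, deposits +273B.
Asset sale (to non-banks) 332 billion kronor: reserves −332B, deposits −332B.
OMO sale (to banks) 243 billion kronor: reserves −243B, deposits 0.
Discount-window loan 444 billion kronor: reserves +444B, deposits 0.
Discount-window repayment 365 billion kronor: reserves −365B, deposits 0.
Totals: Δreserves = −223B, Δdeposits = −59B.
Δrequired reserves = 4% × −59B = −2.36B.
Δexcess reserves = Δreserves − Δrequired = −223B − (−2.36B) = -220.64 billion.

-220.64 billion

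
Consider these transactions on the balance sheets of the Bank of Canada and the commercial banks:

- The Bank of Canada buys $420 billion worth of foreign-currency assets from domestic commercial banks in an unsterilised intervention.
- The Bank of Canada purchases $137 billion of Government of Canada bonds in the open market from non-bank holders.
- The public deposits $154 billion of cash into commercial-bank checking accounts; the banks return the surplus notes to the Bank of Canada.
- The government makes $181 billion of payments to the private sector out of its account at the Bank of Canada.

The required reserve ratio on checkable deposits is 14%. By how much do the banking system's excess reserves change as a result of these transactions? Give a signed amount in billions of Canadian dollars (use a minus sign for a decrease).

+$825.92 billion

FX purchase $420 billion: reserves +$420B, deposits 0.
Asset purchase (from non-banks) $137 billion: reserves +$137B, deposits +$137B.
Currency deposit $154 billion: reserves +$154B, deposits +$154B.
Government spending $181 billion: reserves +$181B, deposits +$181B.
Totals: Δreserves = +$892B, Δdeposits = +$472B.
Δrequired reserves = 14% × +$472B = +$66.08B.
Δexcess reserves = Δreserves − Δrequired = +$892B − (+$66.08B) = +$825.92 billion.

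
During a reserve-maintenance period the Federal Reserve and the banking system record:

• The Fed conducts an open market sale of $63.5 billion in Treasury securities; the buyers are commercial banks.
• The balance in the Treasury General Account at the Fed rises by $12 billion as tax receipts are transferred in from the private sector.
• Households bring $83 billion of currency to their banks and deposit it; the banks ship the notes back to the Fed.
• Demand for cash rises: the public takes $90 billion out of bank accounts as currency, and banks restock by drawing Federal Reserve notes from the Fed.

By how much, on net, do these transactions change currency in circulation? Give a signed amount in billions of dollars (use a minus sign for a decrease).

OMO sale (to banks) $63.5 billion: no currency enters or leaves circulation → 0.
Government account inflow $12 billion: no currency enters or leaves circulation → 0.
Currency deposit $83 billion: notes return to the central bank → −$83B.
Currency withdrawal $90 billion: notes leave the central bank → +$90B.
Net: 0 + 0 − 83 + 90 = +$7 billion.

+$7 billion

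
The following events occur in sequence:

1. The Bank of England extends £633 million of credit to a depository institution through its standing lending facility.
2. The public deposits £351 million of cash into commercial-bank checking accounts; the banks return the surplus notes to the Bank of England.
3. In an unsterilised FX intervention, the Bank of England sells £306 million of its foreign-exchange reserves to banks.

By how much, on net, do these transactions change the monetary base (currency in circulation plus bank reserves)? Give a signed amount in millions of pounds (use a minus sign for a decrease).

Discount-window loan £633 million: Bank of England balance sheet expands → +£633M.
Currency deposit £351 million: just a shift between currency and reserves — both are base money → 0.
FX sale £306 million: Bank of England balance sheet contracts → −£306M.
Net: 633 + 0 − 306 = +£327 million.

+£327 million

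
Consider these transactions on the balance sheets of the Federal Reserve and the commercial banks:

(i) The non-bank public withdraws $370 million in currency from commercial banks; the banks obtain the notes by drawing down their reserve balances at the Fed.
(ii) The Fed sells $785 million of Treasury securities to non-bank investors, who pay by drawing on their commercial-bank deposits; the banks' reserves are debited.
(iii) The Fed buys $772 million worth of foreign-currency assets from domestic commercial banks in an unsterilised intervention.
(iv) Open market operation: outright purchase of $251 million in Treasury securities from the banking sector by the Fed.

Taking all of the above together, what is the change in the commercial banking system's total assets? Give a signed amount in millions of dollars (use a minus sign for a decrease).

-$1155 million

Fed balance sheet:
  Assets:      Securities −$534M, Foreign assets +$772M
  Liabilities: Bank reserves −$132M, Currency in circulation +$370M
Commercial banking system:
  Assets:      Reserves at CB −$132M, Securities −$251M, Foreign assets −$772M
  Liabilities: Checkable deposits −$1155M
Change in total bank assets = -$1155 million.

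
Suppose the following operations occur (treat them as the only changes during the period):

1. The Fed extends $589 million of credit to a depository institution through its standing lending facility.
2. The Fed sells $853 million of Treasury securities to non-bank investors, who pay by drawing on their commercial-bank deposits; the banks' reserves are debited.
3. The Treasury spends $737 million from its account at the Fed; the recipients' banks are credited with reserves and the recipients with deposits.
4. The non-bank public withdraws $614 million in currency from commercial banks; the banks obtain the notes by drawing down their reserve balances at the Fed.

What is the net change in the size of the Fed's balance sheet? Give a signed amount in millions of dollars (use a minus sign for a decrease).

Discount-window loan $589 million: a Fed asset is acquired → +$589M.
Asset sale (to non-banks) $853 million: a Fed asset is shed → −$853M.
Government spending $737 million: only the composition of liabilities changes → 0.
Currency withdrawal $614 million: only the composition of liabilities changes → 0.
Net: 589 − 853 + 0 + 0 = -$264 million.

-$264 million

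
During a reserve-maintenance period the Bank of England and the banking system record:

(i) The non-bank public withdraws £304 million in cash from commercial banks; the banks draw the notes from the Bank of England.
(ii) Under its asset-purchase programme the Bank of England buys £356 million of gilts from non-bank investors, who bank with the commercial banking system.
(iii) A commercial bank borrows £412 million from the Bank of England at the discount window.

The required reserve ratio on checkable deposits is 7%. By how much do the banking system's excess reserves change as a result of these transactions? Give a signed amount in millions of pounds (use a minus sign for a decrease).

+£460.36 million

Currency withdrawal £304 million: reserves −£304M, deposits −£304M.
Asset purchase (from non-banks) £356 million: reserves +£356M, deposits +£356M.
Discount-window loan £412 million: reserves +£412M, deposits 0.
Totals: Δreserves = +£464M, Δdeposits = +£52M.
Δrequired reserves = 7% × +£52M = +£3.64M.
Δexcess reserves = Δreserves − Δrequired = +£464M − (+£3.64M) = +£460.36 million.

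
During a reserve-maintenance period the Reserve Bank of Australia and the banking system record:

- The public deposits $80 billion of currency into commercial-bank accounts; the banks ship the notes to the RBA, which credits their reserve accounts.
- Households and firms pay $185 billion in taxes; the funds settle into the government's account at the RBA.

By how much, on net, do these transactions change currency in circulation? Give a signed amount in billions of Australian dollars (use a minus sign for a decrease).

-$80 billion

Currency deposit $80 billion: notes return to the central bank → −$80B.
Government account inflow $185 billion: no currency enters or leaves circulation → 0.
Net: −80 + 0 = -$80 billion.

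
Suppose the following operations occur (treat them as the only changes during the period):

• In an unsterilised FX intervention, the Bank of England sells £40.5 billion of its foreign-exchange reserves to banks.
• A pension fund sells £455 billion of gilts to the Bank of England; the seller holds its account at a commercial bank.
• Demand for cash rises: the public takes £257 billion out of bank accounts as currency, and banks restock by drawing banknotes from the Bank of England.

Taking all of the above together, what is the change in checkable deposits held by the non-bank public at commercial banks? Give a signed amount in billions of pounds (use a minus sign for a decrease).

FX sale £40.5 billion: the counterparty is a bank, so public deposits are unchanged → 0.
Asset purchase (from non-banks) £455 billion: non-bank counterparties' bank balances rise → +£455B.
Currency withdrawal £257 billion: non-bank counterparties' bank balances fall → −£257B.
Net: 0 + 455 − 257 = +£198 billion.

+£198 billion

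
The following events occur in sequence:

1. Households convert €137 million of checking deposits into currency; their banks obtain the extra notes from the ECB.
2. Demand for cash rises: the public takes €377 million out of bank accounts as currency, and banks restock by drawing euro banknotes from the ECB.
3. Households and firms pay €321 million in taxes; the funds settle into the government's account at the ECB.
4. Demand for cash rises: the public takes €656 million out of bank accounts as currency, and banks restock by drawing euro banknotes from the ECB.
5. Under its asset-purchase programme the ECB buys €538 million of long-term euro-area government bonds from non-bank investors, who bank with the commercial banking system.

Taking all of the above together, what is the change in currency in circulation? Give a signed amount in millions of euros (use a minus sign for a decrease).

ECB balance sheet:
  Assets:      Securities +€538M
  Liabilities: Bank reserves −€953M, Currency in circulation +€1170M, Government deposits +€321M
So the change in currency in circulation is +€1170 million.

+€1170 million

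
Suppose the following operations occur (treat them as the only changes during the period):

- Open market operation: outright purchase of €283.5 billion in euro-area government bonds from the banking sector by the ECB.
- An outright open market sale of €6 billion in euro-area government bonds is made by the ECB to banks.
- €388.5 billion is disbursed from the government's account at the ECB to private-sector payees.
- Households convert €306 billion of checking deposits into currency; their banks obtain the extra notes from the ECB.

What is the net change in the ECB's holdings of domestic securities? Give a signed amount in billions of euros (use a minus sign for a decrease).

+€277.5 billion

ECB balance sheet:
  Assets:      Securities +€277.5B
  Liabilities: Bank reserves +€360B, Currency in circulation +€306B, Government deposits −€388.5B
So the change in the ECB's holdings of domestic securities is +€277.5 billion.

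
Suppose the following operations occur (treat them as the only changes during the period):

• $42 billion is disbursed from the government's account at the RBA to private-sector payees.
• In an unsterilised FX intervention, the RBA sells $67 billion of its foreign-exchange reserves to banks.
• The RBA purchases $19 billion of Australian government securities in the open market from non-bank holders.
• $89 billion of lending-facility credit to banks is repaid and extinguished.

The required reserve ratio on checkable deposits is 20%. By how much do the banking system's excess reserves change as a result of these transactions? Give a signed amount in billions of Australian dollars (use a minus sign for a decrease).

Government spending $42 billion: reserves +$42B, deposits +$42B.
FX sale $67 billion: reserves −$67B, deposits 0.
Asset purchase (from non-banks) $19 billion: reserves +$19B, deposits +$19B.
Discount-window repayment $89 billion: reserves −$89B, deposits 0.
Totals: Δreserves = −$95B, Δdeposits = +$61B.
Δrequired reserves = 20% × +$61B = +$12.2B.
Δexcess reserves = Δreserves − Δrequired = −$95B − (+$12.2B) = -$107.2 billion.

-$107.2 billion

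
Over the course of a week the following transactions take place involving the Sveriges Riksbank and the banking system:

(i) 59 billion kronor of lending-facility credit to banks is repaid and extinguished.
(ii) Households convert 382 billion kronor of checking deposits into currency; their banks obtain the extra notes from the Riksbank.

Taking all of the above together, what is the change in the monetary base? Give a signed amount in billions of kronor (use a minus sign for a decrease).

Riksbank balance sheet:
  Assets:      Loans to banks −59B
  Liabilities: Bank reserves −441B, Currency in circulation +382B
Commercial banking system:
  Assets:      Reserves at CB −441B
  Liabilities: Checkable deposits −382B, Borrowings from CB −59B
Monetary base = currency + reserves: +382B + (−441B) = -59 billion.

-59 billion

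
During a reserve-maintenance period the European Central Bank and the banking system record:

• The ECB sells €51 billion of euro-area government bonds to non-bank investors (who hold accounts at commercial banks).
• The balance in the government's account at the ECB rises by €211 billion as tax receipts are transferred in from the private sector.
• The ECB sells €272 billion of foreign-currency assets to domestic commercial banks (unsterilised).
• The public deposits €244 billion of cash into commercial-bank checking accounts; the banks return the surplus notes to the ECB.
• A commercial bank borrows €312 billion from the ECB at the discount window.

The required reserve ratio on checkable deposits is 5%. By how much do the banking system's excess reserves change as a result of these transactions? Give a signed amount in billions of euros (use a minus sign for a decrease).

Asset sale (to non-banks) €51 billion: reserves −€51B, deposits −€51B.
Government account inflow €211 billion: reserves −€211B, deposits −€211B.
FX sale €272 billion: reserves −€272B, deposits 0.
Currency deposit €244 billion: reserves +€244B, deposits +€244B.
Discount-window loan €312 billion: reserves +€312B, deposits 0.
Totals: Δreserves = +€22B, Δdeposits = −€18B.
Δrequired reserves = 5% × −€18B = −€0.9B.
Δexcess reserves = Δreserves − Δrequired = +€22B − (−€0.9B) = +€22.9 billion.

+€22.9 billion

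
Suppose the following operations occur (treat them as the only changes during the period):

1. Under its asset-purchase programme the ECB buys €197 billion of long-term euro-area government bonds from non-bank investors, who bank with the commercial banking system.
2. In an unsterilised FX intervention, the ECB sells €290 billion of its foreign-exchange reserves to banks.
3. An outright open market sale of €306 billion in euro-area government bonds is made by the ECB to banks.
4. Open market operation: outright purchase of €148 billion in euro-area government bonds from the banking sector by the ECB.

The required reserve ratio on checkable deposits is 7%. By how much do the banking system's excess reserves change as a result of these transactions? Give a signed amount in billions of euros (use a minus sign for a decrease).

-€264.79 billion

Asset purchase (from non-banks) €197 billion: reserves +€197B, deposits +€197B.
FX sale €290 billion: reserves −€290B, deposits 0.
OMO sale (to banks) €306 billion: reserves −€306B, deposits 0.
OMO purchase (from banks) €148 billion: reserves +€148B, deposits 0.
Totals: Δreserves = −€251B, Δdeposits = +€197B.
Δrequired reserves = 7% × +€197B = +€13.79B.
Δexcess reserves = Δreserves − Δrequired = −€251B − (+€13.79B) = -€264.79 billion.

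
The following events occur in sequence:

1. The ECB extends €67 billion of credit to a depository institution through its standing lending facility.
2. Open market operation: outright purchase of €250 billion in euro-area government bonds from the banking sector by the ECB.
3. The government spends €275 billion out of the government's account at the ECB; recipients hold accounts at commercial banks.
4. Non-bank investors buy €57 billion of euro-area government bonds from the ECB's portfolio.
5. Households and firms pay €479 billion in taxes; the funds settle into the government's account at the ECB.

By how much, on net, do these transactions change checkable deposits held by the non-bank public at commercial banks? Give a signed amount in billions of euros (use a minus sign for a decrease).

ECB balance sheet:
  Assets:      Securities +€193B, Loans to banks +€67B
  Liabilities: Bank reserves +€56B, Government deposits +€204B
Commercial banking system:
  Assets:      Reserves at CB +€56B, Securities −€250B
  Liabilities: Checkable deposits −€261B, Borrowings from CB +€67B
So the change in checkable deposits held by the non-bank public at commercial banks is -€261 billion.

-€261 billion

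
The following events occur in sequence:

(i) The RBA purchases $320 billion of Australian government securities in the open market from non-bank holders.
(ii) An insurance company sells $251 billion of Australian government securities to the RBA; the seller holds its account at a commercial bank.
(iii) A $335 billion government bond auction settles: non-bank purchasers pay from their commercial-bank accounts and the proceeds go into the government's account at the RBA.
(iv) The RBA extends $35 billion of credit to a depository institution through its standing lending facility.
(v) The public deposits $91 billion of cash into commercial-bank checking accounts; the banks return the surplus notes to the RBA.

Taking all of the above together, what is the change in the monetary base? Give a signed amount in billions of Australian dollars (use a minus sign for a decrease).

Asset purchase (from non-banks) $320 billion: RBA balance sheet expands → +$320B.
Asset purchase (from non-banks) $251 billion: RBA balance sheet expands → +$251B.
Government account inflow $335 billion: reserves shift to a non-base liability → −$335B.
Discount-window loan $35 billion: RBA balance sheet expands → +$35B.
Currency deposit $91 billion: just a shift between currency and reserves — both are base money → 0.
Net: 320 + 251 − 335 + 35 + 0 = +$271 billion.

+$271 billion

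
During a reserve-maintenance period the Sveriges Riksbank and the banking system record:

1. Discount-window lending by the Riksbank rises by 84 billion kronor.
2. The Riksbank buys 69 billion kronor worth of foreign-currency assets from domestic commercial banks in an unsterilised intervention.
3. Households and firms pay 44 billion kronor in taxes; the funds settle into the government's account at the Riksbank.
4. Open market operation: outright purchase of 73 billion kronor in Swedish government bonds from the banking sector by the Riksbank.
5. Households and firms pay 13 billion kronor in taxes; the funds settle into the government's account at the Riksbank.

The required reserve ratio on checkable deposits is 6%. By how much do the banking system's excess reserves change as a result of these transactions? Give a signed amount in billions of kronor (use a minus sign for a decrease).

Discount-window loan 84 billion kronor: reserves +84B, deposits 0.
FX purchase 69 billion kronor: reserves +69B, deposits 0.
Government account inflow 44 billion kronor: reserves −44B, deposits −44B.
OMO purchase (from banks) 73 billion kronor: reserves +73B, deposits 0.
Government account inflow 13 billion kronor: reserves −13B, deposits −13B.
Totals: Δreserves = +169B, Δdeposits = −57B.
Δrequired reserves = 6% × −57B = −3.42B.
Δexcess reserves = Δreserves − Δrequired = +169B − (−3.42B) = +172.42 billion.

+172.42 billion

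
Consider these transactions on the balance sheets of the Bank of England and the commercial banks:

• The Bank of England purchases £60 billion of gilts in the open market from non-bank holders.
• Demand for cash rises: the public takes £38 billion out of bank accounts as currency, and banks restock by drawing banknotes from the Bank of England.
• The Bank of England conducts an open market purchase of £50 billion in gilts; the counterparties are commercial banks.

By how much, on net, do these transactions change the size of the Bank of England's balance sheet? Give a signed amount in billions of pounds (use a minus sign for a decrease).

+£110 billion

Asset purchase (from non-banks) £60 billion: a Bank of England asset is acquired → +£60B.
Currency withdrawal £38 billion: only the composition of liabilities changes → 0.
OMO purchase (from banks) £50 billion: a Bank of England asset is acquired → +£50B.
Net: 60 + 0 + 50 = +£110 billion.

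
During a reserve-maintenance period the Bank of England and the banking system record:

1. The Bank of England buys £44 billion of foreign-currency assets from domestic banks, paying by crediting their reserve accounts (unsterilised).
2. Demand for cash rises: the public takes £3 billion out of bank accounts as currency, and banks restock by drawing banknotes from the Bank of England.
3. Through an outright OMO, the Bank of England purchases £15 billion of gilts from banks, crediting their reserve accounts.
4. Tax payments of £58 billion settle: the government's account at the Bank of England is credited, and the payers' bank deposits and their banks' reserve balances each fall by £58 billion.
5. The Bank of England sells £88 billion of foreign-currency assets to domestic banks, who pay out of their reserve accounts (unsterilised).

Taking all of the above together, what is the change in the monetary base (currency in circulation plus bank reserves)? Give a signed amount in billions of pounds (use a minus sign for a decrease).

FX purchase £44 billion: Bank of England balance sheet expands → +£44B.
Currency withdrawal £3 billion: just a shift between currency and reserves — both are base money → 0.
OMO purchase (from banks) £15 billion: Bank of England balance sheet expands → +£15B.
Government account inflow £58 billion: reserves shift to a non-base liability → −£58B.
FX sale £88 billion: Bank of England balance sheet contracts → −£88B.
Net: 44 + 0 + 15 − 58 − 88 = -£87 billion.

-£87 billion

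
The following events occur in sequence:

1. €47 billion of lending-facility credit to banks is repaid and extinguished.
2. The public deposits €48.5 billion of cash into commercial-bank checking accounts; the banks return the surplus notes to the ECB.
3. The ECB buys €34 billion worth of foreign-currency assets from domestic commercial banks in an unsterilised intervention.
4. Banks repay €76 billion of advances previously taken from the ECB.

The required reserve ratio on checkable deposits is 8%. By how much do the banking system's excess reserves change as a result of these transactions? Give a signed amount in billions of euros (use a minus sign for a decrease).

Discount-window repayment €47 billion: reserves −€47B, deposits 0.
Currency deposit €48.5 billion: reserves +€48.5B, deposits +€48.5B.
FX purchase €34 billion: reserves +€34B, deposits 0.
Discount-window repayment €76 billion: reserves −€76B, deposits 0.
Totals: Δreserves = −€40.5B, Δdeposits = +€48.5B.
Δrequired reserves = 8% × +€48.5B = +€3.88B.
Δexcess reserves = Δreserves − Δrequired = −€40.5B − (+€3.88B) = -€44.38 billion.

-€44.38 billion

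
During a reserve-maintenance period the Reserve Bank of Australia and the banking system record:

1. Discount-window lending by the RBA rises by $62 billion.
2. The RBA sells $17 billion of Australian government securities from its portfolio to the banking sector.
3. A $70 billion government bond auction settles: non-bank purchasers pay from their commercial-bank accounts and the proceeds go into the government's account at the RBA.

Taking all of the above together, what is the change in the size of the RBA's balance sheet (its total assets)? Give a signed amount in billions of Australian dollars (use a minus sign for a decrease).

RBA balance sheet:
  Assets:      Securities −$17B, Loans to banks +$62B
  Liabilities: Bank reserves −$25B, Government deposits +$70B
Change in total RBA assets = +$45 billion.

+$45 billion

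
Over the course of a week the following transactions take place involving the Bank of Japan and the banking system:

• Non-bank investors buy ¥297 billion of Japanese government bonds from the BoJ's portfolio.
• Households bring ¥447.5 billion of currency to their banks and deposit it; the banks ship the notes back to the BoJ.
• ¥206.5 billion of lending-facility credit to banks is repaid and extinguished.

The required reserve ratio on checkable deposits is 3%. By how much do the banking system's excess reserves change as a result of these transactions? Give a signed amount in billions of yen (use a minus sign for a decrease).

-¥60.515 billion

Asset sale (to non-banks) ¥297 billion: reserves −¥297B, deposits −¥297B.
Currency deposit ¥447.5 billion: reserves +¥447.5B, deposits +¥447.5B.
Discount-window repayment ¥206.5 billion: reserves −¥206.5B, deposits 0.
Totals: Δreserves = −¥56B, Δdeposits = +¥150.5B.
Δrequired reserves = 3% × +¥150.5B = +¥4.515B.
Δexcess reserves = Δreserves − Δrequired = −¥56B − (+¥4.515B) = -¥60.515 billion.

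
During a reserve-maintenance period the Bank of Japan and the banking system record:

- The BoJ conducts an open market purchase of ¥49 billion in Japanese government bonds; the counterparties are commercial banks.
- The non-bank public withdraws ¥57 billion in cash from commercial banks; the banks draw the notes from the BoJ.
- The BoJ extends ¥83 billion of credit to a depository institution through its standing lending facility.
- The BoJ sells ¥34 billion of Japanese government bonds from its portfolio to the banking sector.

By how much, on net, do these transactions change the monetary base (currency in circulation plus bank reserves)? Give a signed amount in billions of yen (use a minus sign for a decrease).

BoJ balance sheet:
  Assets:      Securities +¥15B, Loans to banks +¥83B
  Liabilities: Bank reserves +¥41B, Currency in circulation +¥57B
Commercial banking system:
  Assets:      Reserves at CB +¥41B, Securities −¥15B
  Liabilities: Checkable deposits −¥57B, Borrowings from CB +¥83B
Monetary base = currency + reserves: +¥57B + (+¥41B) = +¥98 billion.

+¥98 billion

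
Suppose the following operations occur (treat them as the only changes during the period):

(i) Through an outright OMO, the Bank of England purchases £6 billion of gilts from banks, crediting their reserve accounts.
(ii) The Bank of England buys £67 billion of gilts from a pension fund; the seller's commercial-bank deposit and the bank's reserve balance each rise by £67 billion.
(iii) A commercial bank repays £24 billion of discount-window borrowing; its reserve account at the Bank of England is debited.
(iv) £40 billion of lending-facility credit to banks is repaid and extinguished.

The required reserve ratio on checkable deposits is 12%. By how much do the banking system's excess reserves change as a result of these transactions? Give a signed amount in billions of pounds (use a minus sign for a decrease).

+£0.96 billion

OMO purchase (from banks) £6 billion: reserves +£6B, deposits 0.
Asset purchase (from non-banks) £67 billion: reserves +£67B, deposits +£67B.
Discount-window repayment £24 billion: reserves −£24B, deposits 0.
Discount-window repayment £40 billion: reserves −£40B, deposits 0.
Totals: Δreserves = +£9B, Δdeposits = +£67B.
Δrequired reserves = 12% × +£67B = +£8.04B.
Δexcess reserves = Δreserves − Δrequired = +£9B − (+£8.04B) = +£0.96 billion.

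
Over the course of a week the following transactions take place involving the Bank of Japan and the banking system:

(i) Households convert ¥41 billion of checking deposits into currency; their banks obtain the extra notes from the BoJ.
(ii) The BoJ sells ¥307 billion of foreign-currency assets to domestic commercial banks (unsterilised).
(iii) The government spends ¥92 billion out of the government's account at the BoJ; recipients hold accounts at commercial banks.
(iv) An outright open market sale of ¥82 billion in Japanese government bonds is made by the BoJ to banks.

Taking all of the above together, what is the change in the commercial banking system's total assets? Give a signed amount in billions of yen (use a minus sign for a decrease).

+¥51 billion

BoJ balance sheet:
  Assets:      Securities −¥82B, Foreign assets −¥307B
  Liabilities: Bank reserves −¥338B, Currency in circulation +¥41B, Government deposits −¥92B
Commercial banking system:
  Assets:      Reserves at CB −¥338B, Securities +¥82B, Foreign assets +¥307B
  Liabilities: Checkable deposits +¥51B
Change in total bank assets = +¥51 billion.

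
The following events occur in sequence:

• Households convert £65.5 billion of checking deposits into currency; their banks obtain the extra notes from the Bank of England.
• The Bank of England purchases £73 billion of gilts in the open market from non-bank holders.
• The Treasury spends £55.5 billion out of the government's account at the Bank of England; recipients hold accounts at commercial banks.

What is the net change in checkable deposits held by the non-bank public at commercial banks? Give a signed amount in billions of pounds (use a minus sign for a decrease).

+£63 billion

Bank of England balance sheet:
  Assets:      Securities +£73B
  Liabilities: Bank reserves +£63B, Currency in circulation +£65.5B, Government deposits −£55.5B
Commercial banking system:
  Assets:      Reserves at CB +£63B
  Liabilities: Checkable deposits +£63B
So the change in checkable deposits held by the non-bank public at commercial banks is +£63 billion.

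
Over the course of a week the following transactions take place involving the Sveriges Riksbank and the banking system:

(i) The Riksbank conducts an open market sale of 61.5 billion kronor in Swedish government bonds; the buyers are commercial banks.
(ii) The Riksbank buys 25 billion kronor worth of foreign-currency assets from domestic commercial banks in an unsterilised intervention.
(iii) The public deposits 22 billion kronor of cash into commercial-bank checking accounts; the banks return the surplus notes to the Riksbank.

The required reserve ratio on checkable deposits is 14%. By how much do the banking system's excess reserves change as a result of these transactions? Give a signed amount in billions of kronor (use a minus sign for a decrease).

-17.58 billion

OMO sale (to banks) 61.5 billion kronor: reserves −61.5B, deposits 0.
FX purchase 25 billion kronor: reserves +25B, deposits 0.
Currency deposit 22 billion kronor: reserves +22B, deposits +22B.
Totals: Δreserves = −14.5B, Δdeposits = +22B.
Δrequired reserves = 14% × +22B = +3.08B.
Δexcess reserves = Δreserves − Δrequired = −14.5B − (+3.08B) = -17.58 billion.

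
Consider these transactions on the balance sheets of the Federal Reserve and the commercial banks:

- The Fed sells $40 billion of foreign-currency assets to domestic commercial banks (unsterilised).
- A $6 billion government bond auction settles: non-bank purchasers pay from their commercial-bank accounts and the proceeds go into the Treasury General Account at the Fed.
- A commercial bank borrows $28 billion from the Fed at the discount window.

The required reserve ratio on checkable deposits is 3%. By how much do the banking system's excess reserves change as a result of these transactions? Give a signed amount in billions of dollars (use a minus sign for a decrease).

FX sale $40 billion: reserves −$40B, deposits 0.
Government account inflow $6 billion: reserves −$6B, deposits −$6B.
Discount-window loan $28 billion: reserves +$28B, deposits 0.
Totals: Δreserves = −$18B, Δdeposits = −$6B.
Δrequired reserves = 3% × −$6B = −$0.18B.
Δexcess reserves = Δreserves − Δrequired = −$18B − (−$0.18B) = -$17.82 billion.

-$17.82 billion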